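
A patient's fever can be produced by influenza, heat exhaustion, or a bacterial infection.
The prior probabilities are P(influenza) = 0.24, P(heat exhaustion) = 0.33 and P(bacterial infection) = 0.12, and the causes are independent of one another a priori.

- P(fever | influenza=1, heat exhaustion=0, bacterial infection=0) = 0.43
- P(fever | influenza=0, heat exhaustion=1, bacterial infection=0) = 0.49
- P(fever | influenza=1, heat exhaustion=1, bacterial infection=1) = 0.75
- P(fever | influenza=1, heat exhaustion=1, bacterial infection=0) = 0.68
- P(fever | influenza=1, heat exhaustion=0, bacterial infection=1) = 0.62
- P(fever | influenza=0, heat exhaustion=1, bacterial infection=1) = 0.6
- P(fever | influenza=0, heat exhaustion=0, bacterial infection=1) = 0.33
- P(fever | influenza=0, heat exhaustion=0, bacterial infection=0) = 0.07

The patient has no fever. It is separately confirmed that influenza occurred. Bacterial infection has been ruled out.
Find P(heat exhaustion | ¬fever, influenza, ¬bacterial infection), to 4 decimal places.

Enumerate both values of heat exhaustion and weight by the priors:
  P(¬fever | influenza, ¬bacterial infection) = 0.57·0.67 + 0.32·0.33
        = 0.381900 + 0.105600 = 0.487500
Configurations with heat exhaustion contribute 0.105600, so
  P(heat exhaustion | ¬fever, influenza, ¬bacterial infection) = 0.105600 / 0.487500 ≈ 0.2166

P(heat exhaustion | ¬fever, influenza, ¬bacterial infection) ≈ 0.2166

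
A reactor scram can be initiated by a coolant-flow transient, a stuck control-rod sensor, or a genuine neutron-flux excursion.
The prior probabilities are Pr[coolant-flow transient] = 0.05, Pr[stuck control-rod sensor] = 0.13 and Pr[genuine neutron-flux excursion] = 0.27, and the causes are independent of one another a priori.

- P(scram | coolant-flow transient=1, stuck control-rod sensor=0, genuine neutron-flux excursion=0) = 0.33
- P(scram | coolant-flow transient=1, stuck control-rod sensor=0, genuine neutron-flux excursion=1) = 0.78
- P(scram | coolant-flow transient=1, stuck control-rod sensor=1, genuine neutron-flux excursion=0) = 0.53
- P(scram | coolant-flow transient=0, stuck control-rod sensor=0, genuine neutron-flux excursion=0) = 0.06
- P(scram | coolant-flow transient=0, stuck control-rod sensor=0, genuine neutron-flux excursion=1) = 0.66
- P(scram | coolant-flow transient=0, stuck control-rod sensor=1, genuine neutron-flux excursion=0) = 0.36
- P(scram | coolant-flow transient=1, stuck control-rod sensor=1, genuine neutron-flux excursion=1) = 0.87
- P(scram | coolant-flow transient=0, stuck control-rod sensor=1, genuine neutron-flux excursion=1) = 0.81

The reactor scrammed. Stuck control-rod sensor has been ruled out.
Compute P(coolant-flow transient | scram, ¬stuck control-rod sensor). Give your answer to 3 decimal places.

Weight on coolant-flow transient=true, given the evidence: 0.012045 + 0.010530 = 0.022575
Normalizer over all consistent configurations: 0.06×0.95×0.73 + 0.66×0.95×0.27 + 0.33×0.05×0.73 + 0.78×0.05×0.27 = 0.233475
P(coolant-flow transient | scram, ¬stuck control-rod sensor) = 0.022575/0.233475 ≈ 0.097

P(coolant-flow transient | scram, ¬stuck control-rod sensor) ≈ 0.097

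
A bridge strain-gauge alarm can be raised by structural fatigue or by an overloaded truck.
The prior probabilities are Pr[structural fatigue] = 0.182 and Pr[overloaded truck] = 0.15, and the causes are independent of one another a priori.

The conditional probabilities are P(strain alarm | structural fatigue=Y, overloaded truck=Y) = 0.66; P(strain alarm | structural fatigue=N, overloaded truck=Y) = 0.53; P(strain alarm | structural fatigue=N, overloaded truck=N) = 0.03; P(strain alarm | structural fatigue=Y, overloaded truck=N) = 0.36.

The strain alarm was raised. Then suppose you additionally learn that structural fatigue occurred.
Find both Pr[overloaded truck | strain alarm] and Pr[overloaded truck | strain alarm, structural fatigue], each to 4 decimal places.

Pr[overloaded truck | strain alarm] ≈ 0.5204; Pr[overloaded truck | strain alarm, structural fatigue] ≈ 0.2444

P(strain alarm) = 0.03*0.818*0.85 + 0.53*0.818*0.15 + 0.36*0.182*0.85 + 0.66*0.182*0.15 = 0.020859 + 0.065031 + 0.055692 + 0.018018 = 0.159600
Of this, 0.083049 comes from 0.065031 + 0.018018 (the overloaded truck=true cases).
Hence the posterior is 0.083049/0.159600 ≈ 0.5204.

Now also conditioning on structural fatigue=true:
P(strain alarm | structural fatigue) = 0.36·0.85 + 0.66·0.15 = 0.306000 + 0.099000 = 0.405000
The overloaded truck-present share is 0.66·0.15 = 0.099000.
P(overloaded truck | strain alarm, structural fatigue) = 0.099000 / 0.405000 ≈ 0.2444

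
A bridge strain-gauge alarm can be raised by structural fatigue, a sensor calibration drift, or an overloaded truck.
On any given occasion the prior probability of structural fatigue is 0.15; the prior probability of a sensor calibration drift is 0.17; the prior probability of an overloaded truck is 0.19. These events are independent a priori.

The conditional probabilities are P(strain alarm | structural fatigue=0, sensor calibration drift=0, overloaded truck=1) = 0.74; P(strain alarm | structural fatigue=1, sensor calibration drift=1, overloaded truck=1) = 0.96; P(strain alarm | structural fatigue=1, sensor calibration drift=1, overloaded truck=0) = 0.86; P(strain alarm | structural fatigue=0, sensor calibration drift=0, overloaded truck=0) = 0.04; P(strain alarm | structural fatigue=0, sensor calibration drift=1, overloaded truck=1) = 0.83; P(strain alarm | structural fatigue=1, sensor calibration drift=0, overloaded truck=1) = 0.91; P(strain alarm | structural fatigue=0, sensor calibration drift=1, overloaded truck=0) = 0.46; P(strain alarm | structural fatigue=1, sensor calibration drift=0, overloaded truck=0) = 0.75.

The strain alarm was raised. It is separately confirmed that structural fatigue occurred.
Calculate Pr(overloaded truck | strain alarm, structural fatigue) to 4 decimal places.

Pr(overloaded truck | strain alarm, structural fatigue) ≈ 0.2189

Numerator (weight on configurations with overloaded truck): 0.143507 + 0.031008 = 0.174515
Denominator P(strain alarm | structural fatigue): 0.75·0.83·0.81 + 0.91·0.83·0.19 + 0.86·0.17·0.81 + 0.96·0.17·0.19 = 0.797162
P(overloaded truck | strain alarm, structural fatigue) = 0.174515/0.797162 ≈ 0.2189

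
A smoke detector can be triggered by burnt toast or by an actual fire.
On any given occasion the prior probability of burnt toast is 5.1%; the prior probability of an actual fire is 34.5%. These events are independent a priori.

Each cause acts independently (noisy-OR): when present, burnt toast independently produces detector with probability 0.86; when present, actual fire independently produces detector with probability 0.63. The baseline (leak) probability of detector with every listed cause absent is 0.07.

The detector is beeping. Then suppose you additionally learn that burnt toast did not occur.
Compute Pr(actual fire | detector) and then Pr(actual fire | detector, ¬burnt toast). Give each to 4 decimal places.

Pr(actual fire | detector) ≈ 0.7613; Pr(actual fire | detector, ¬burnt toast) ≈ 0.8315

Under noisy-OR, P(detector | causes) = 1 − (1−0.07)·∏(1−qᵢ) over the active causes.
For the numerator, keep only actual fire=true terms: 0.214745 + 0.016747 = 0.231492
Normalizer over all consistent configurations: 0.07·0.949·0.655 + 0.6559·0.949·0.345 + 0.8698·0.051·0.655 + 0.951826·0.051·0.345 = 0.304060
P(actual fire | detector) = 0.231492/0.304060 ≈ 0.7613

With the extra evidence:
Weight on actual fire=true, given the evidence: 0.6559*0.345 = 0.226286
Denominator P(detector | ¬burnt toast): 0.07*0.655 + 0.6559*0.345 = 0.272136
P(actual fire | detector, ¬burnt toast) = 0.226286/0.272136 ≈ 0.8315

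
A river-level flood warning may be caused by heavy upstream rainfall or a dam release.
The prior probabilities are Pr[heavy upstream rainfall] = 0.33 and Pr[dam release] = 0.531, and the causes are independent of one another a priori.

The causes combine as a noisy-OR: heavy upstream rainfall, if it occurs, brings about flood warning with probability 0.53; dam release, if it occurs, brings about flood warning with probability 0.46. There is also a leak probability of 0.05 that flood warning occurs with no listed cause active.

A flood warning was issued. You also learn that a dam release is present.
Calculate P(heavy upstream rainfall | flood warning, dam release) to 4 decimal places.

P(heavy upstream rainfall | flood warning, dam release) ≈ 0.4342

Under noisy-OR, P(flood warning | causes) = 1 − (1−0.05)·∏(1−qᵢ) over the active causes.
By total probability over both values of heavy upstream rainfall:
  P(flood warning | dam release) = 0.487·0.67 + 0.75889·0.33
        = 0.326290 + 0.250434 = 0.576724
The terms with heavy upstream rainfall present sum to 0.250434, so
  P(heavy upstream rainfall | flood warning, dam release) = 0.250434 / 0.576724 ≈ 0.4342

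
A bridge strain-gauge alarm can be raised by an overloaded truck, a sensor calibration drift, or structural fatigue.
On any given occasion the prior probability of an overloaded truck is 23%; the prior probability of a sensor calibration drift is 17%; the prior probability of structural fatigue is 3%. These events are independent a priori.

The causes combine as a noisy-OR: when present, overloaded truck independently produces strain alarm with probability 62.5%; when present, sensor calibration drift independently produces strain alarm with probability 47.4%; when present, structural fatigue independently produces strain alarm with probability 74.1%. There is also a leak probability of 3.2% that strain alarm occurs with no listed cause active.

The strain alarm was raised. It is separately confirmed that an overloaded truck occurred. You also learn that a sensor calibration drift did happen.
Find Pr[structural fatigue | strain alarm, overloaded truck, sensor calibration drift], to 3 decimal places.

Under noisy-OR, P(strain alarm | causes) = 1 − (1−0.032)·∏(1−qᵢ) over the active causes.
P(strain alarm | overloaded truck, sensor calibration drift) = 0.809062*0.97 + 0.950547*0.03 = 0.784790 + 0.028516 = 0.813306
Restricting to configurations with structural fatigue present: 0.950547*0.03 = 0.028516.
P(structural fatigue | strain alarm, overloaded truck, sensor calibration drift) = 0.028516 / 0.813306 ≈ 0.035

Pr[structural fatigue | strain alarm, overloaded truck, sensor calibration drift] ≈ 0.035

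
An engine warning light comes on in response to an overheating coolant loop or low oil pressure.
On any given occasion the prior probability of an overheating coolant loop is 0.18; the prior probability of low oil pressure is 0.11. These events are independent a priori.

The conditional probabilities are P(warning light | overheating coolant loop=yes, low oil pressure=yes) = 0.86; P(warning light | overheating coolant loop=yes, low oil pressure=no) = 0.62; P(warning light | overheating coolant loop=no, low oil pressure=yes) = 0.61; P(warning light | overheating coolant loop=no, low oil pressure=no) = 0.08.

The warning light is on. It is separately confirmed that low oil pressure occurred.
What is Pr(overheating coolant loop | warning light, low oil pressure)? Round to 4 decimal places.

By total probability over both values of overheating coolant loop:
  P(warning light | low oil pressure) = 0.61·0.82 + 0.86·0.18
        = 0.500200 + 0.154800 = 0.655000
The terms with overheating coolant loop present sum to 0.154800, so
  P(overheating coolant loop | warning light, low oil pressure) = 0.154800 / 0.655000 ≈ 0.2363

Pr(overheating coolant loop | warning light, low oil pressure) ≈ 0.2363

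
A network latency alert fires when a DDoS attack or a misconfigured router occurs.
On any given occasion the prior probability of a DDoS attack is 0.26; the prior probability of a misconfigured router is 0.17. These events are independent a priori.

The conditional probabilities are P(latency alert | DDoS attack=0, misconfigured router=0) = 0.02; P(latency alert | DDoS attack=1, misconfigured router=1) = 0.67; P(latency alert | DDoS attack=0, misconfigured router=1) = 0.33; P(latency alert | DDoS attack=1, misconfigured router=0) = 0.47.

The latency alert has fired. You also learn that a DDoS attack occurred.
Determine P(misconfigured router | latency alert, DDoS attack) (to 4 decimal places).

Enumerate both values of misconfigured router and weight by the priors:
  P(latency alert | DDoS attack) = 0.47×0.83 + 0.67×0.17
        = 0.390100 + 0.113900 = 0.504000
Keeping only the misconfigured router-present terms gives 0.113900, so
  P(misconfigured router | latency alert, DDoS attack) = 0.113900 / 0.504000 ≈ 0.2260

P(misconfigured router | latency alert, DDoS attack) ≈ 0.2260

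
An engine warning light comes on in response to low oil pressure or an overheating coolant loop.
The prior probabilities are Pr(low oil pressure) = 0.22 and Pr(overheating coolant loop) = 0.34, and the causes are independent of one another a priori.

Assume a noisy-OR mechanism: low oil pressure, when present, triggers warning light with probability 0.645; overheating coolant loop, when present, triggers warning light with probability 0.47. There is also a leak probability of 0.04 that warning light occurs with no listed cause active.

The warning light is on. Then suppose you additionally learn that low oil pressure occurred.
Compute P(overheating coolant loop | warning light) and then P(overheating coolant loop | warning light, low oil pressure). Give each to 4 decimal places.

P(overheating coolant loop | warning light) ≈ 0.6222; P(overheating coolant loop | warning light, low oil pressure) ≈ 0.3904

Under noisy-OR, P(warning light | causes) = 1 − (1−0.04)·∏(1−qᵢ) over the active causes.
Enumerate the 4 (low oil pressure, overheating coolant loop) configurations and weight by the priors:
  P(warning light) = 0.04*0.78*0.66 + 0.4912*0.78*0.34 + 0.6592*0.22*0.66 + 0.819376*0.22*0.34
        = 0.020592 + 0.130266 + 0.095716 + 0.061289 = 0.307863
The terms with overheating coolant loop present sum to 0.191555, so
  P(overheating coolant loop | warning light) = 0.191555 / 0.307863 ≈ 0.6222

Now also conditioning on low oil pressure=true:
P(warning light | low oil pressure) = 0.6592*0.66 + 0.819376*0.34 = 0.435072 + 0.278588 = 0.713660
Of this, 0.278588 comes from 0.819376*0.34 (the overheating coolant loop=true cases).
P(overheating coolant loop | warning light, low oil pressure) = 0.278588 / 0.713660 ≈ 0.3904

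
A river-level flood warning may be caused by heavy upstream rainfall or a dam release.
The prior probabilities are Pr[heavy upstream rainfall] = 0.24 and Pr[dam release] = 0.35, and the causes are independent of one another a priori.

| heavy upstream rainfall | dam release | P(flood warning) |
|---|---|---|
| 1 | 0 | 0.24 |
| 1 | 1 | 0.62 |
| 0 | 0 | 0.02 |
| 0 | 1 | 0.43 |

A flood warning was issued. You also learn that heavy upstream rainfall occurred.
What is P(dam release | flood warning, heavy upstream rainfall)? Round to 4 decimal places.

By total probability over both values of dam release:
  P(flood warning | heavy upstream rainfall) = 0.24*0.65 + 0.62*0.35
        = 0.156000 + 0.217000 = 0.373000
Configurations with dam release contribute 0.217000, so
  P(dam release | flood warning, heavy upstream rainfall) = 0.217000 / 0.373000 ≈ 0.5818

P(dam release | flood warning, heavy upstream rainfall) ≈ 0.5818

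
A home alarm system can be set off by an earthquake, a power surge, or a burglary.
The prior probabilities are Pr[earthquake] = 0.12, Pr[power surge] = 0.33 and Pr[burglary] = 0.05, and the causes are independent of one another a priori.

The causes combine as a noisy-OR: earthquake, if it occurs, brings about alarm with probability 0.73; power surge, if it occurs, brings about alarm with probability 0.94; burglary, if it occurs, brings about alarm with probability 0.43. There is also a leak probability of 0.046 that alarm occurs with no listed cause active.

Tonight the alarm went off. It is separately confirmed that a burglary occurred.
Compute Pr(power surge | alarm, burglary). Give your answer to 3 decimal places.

Pr(power surge | alarm, burglary) ≈ 0.487

Under noisy-OR, P(alarm | causes) = 1 − (1−0.046)·∏(1−qᵢ) over the active causes.
P(alarm | burglary) = 0.45622·0.88·0.67 + 0.967373·0.88·0.33 + 0.853179·0.12·0.67 + 0.991191·0.12·0.33 = 0.268987 + 0.280925 + 0.068596 + 0.039251 = 0.657759
Restricting to configurations with power surge present: 0.280925 + 0.039251 = 0.320176.
Hence the posterior is 0.320176/0.657759 ≈ 0.487.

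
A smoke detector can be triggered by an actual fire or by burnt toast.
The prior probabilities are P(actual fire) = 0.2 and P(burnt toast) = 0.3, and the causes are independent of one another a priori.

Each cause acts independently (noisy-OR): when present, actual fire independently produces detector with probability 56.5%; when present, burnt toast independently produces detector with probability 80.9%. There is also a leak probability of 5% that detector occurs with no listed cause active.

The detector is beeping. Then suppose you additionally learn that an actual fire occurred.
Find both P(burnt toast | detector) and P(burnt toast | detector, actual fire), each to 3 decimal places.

P(burnt toast | detector) ≈ 0.696; P(burnt toast | detector, actual fire) ≈ 0.402

Under noisy-OR, P(detector | causes) = 1 − (1−0.05)·∏(1−qᵢ) over the active causes.
Weight on burnt toast=true, given the evidence: 0.196452 + 0.055264 = 0.251716
Normalizer over all consistent configurations: 0.05*0.8*0.7 + 0.81855*0.8*0.3 + 0.58675*0.2*0.7 + 0.921069*0.2*0.3 = 0.361861
Posterior = 0.251716 / 0.361861 ≈ 0.696

Now also conditioning on actual fire=true:
Enumerate both values of burnt toast and weight by the priors:
  P(detector | actual fire) = 0.58675*0.7 + 0.921069*0.3
        = 0.410725 + 0.276321 = 0.687046
Configurations with burnt toast contribute 0.276321, so
  P(burnt toast | detector, actual fire) = 0.276321 / 0.687046 ≈ 0.402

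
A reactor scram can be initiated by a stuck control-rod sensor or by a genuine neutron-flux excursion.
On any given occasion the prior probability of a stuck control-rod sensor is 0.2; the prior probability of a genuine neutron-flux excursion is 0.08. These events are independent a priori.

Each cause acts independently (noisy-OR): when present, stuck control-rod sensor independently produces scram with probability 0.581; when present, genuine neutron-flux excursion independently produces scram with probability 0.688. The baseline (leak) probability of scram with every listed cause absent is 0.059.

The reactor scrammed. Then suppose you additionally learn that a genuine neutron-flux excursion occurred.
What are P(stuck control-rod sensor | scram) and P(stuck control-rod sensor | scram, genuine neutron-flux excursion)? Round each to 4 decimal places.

P(stuck control-rod sensor | scram) ≈ 0.5861; P(stuck control-rod sensor | scram, genuine neutron-flux excursion) ≈ 0.2369

Under noisy-OR, P(scram | causes) = 1 − (1−0.059)·∏(1−qᵢ) over the active causes.
P(scram) = 0.059*0.8*0.92 + 0.706408*0.8*0.08 + 0.605721*0.2*0.92 + 0.876985*0.2*0.08 = 0.043424 + 0.045210 + 0.111453 + 0.014032 = 0.214119
The stuck control-rod sensor-present share is 0.111453 + 0.014032 = 0.125485.
So P(stuck control-rod sensor | scram) = 0.125485/0.214119 ≈ 0.5861.

With the extra evidence:
By total probability over both values of stuck control-rod sensor:
  P(scram | genuine neutron-flux excursion) = 0.706408*0.8 + 0.876985*0.2
        = 0.565126 + 0.175397 = 0.740523
Configurations with stuck control-rod sensor contribute 0.175397, so
  P(stuck control-rod sensor | scram, genuine neutron-flux excursion) = 0.175397 / 0.740523 ≈ 0.2369
This is intercausal reasoning (explaining away): once genuine neutron-flux excursion accounts for the scram, stuck control-rod sensor becomes less likely.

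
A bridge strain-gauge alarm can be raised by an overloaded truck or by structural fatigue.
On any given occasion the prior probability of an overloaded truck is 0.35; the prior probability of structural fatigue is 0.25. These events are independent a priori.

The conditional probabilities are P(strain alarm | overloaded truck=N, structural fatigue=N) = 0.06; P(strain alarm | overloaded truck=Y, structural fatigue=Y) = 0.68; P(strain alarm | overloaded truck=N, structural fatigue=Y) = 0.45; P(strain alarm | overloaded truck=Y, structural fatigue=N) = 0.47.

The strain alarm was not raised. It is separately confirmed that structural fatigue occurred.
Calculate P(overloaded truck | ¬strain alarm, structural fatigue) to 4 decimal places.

P(overloaded truck | ¬strain alarm, structural fatigue) ≈ 0.2386

P(¬strain alarm | structural fatigue) = 0.55*0.65 + 0.32*0.35 = 0.357500 + 0.112000 = 0.469500
Restricting to configurations with overloaded truck present: 0.32*0.35 = 0.112000.
P(overloaded truck | ¬strain alarm, structural fatigue) = 0.112000 / 0.469500 ≈ 0.2386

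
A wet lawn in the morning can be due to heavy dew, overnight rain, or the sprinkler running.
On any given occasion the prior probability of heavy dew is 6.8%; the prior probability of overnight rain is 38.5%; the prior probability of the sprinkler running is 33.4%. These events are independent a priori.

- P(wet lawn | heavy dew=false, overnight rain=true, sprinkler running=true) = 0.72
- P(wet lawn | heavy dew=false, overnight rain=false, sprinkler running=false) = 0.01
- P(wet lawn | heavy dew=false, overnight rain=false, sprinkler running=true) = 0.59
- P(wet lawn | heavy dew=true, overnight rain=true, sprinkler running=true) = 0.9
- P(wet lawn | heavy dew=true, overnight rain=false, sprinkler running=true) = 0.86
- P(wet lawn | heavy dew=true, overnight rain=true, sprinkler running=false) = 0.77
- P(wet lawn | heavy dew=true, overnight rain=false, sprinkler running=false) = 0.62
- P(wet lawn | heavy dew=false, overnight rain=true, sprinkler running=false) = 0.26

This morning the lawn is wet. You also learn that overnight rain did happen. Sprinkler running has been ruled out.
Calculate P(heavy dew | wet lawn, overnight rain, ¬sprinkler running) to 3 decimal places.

Sum P(wet lawn|·) weighted by the priors over both values of heavy dew:
  P(wet lawn | overnight rain, ¬sprinkler running) = 0.26×0.932 + 0.77×0.068
        = 0.242320 + 0.052360 = 0.294680
The terms with heavy dew present sum to 0.052360, so
  P(heavy dew | wet lawn, overnight rain, ¬sprinkler running) = 0.052360 / 0.294680 ≈ 0.178

P(heavy dew | wet lawn, overnight rain, ¬sprinkler running) ≈ 0.178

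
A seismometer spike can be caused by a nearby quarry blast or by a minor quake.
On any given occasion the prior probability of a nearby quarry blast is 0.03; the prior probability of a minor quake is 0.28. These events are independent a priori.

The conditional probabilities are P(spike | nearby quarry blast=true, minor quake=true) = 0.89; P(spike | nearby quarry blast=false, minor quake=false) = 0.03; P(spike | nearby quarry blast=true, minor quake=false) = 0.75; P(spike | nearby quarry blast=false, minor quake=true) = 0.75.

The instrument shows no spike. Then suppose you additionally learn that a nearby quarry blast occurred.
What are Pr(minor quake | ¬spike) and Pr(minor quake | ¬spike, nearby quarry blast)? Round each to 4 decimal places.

Pr(minor quake | ¬spike) ≈ 0.0916; Pr(minor quake | ¬spike, nearby quarry blast) ≈ 0.1461

P(¬spike) = 0.97·0.97·0.72 + 0.25·0.97·0.28 + 0.25·0.03·0.72 + 0.11·0.03·0.28 = 0.677448 + 0.067900 + 0.005400 + 0.000924 = 0.751672
Of this, 0.068824 comes from 0.067900 + 0.000924 (the minor quake=true cases).
Hence the posterior is 0.068824/0.751672 ≈ 0.0916.

With the extra evidence:
For the numerator, keep only minor quake=true terms: 0.11×0.28 = 0.030800
The normalizing constant is 0.25×0.72 + 0.11×0.28 = 0.210800
Posterior = 0.030800 / 0.210800 ≈ 0.1461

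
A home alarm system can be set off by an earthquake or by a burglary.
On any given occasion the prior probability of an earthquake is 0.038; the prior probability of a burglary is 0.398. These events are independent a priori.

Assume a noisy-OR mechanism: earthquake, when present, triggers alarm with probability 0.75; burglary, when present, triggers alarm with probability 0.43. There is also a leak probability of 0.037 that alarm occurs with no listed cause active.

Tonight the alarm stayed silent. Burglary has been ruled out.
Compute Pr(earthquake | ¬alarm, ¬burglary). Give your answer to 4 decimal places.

Pr(earthquake | ¬alarm, ¬burglary) ≈ 0.0098

Under noisy-OR, P(alarm | causes) = 1 − (1−0.037)·∏(1−qᵢ) over the active causes.
By total probability over both values of earthquake:
  P(¬alarm | ¬burglary) = 0.963×0.962 + 0.24075×0.038
        = 0.926406 + 0.009148 = 0.935554
The terms with earthquake present sum to 0.009148, so
  P(earthquake | ¬alarm, ¬burglary) = 0.009148 / 0.935554 ≈ 0.0098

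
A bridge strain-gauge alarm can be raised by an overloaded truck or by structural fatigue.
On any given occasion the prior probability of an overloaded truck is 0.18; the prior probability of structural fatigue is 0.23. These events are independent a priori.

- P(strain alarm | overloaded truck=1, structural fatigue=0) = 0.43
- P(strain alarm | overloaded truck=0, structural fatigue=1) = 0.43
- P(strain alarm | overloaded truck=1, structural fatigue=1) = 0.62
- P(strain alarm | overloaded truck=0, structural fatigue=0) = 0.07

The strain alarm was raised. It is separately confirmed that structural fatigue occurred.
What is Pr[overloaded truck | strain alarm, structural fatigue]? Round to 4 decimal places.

Pr[overloaded truck | strain alarm, structural fatigue] ≈ 0.2404

Weight on overloaded truck=true, given the evidence: 0.62*0.18 = 0.111600
Normalizer over all consistent configurations: 0.43*0.82 + 0.62*0.18 = 0.464200
P(overloaded truck | strain alarm, structural fatigue) = 0.111600/0.464200 ≈ 0.2404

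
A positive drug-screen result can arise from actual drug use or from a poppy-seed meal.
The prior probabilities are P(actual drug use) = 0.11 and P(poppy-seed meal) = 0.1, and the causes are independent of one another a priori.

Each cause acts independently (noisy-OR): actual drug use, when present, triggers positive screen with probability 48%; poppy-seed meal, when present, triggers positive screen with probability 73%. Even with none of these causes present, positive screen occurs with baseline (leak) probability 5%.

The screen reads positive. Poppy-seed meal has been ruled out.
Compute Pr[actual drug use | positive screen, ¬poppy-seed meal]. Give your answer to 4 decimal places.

Pr[actual drug use | positive screen, ¬poppy-seed meal] ≈ 0.5557

Under noisy-OR, P(positive screen | causes) = 1 − (1−0.05)·∏(1−qᵢ) over the active causes.
By total probability over both values of actual drug use:
  P(positive screen | ¬poppy-seed meal) = 0.05×0.89 + 0.506×0.11
        = 0.044500 + 0.055660 = 0.100160
The terms with actual drug use present sum to 0.055660, so
  P(actual drug use | positive screen, ¬poppy-seed meal) = 0.055660 / 0.100160 ≈ 0.5557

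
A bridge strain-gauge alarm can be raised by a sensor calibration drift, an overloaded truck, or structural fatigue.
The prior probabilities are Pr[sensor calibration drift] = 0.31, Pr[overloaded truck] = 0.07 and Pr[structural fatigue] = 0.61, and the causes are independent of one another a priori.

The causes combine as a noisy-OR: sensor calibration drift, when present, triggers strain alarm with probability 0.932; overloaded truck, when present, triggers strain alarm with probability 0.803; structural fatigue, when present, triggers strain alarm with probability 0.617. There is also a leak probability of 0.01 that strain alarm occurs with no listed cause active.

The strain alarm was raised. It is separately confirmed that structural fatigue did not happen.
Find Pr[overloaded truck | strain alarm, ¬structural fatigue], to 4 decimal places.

Pr[overloaded truck | strain alarm, ¬structural fatigue] ≈ 0.1797

Under noisy-OR, P(strain alarm | causes) = 1 − (1−0.01)·∏(1−qᵢ) over the active causes.
Weight on overloaded truck=true, given the evidence: 0.038880 + 0.021412 = 0.060292
Denominator P(strain alarm | ¬structural fatigue): 0.01*0.69*0.93 + 0.80497*0.69*0.07 + 0.93268*0.31*0.93 + 0.986738*0.31*0.07 = 0.335601
P(overloaded truck | strain alarm, ¬structural fatigue) = 0.060292/0.335601 ≈ 0.1797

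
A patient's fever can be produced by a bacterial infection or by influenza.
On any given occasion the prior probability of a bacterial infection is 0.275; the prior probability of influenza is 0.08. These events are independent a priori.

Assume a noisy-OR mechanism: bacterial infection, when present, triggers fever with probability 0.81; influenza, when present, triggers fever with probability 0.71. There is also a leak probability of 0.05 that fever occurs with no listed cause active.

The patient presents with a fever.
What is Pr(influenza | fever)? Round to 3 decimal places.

Pr(influenza | fever) ≈ 0.207

Under noisy-OR, P(fever | causes) = 1 − (1−0.05)·∏(1−qᵢ) over the active causes.
Numerator (weight on configurations with influenza): 0.042021 + 0.020848 = 0.062869
Normalizer over all consistent configurations: 0.05·0.725·0.92 + 0.7245·0.725·0.08 + 0.8195·0.275·0.92 + 0.947655·0.275·0.08 = 0.303553
P(influenza | fever) = 0.062869/0.303553 ≈ 0.207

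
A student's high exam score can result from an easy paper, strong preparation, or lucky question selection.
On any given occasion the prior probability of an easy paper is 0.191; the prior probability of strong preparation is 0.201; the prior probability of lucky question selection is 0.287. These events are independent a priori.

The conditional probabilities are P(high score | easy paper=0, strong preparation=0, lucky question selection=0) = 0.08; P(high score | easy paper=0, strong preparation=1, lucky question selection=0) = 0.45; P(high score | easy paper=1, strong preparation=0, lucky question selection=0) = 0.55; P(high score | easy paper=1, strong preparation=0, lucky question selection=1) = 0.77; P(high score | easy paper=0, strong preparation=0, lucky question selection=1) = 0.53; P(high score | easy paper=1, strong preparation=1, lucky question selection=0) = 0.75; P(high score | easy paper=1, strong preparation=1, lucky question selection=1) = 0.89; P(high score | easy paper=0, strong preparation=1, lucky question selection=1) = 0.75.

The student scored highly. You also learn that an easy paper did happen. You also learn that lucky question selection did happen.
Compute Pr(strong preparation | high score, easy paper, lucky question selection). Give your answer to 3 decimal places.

Pr(strong preparation | high score, easy paper, lucky question selection) ≈ 0.225

P(high score | easy paper, lucky question selection) = 0.77×0.799 + 0.89×0.201 = 0.615230 + 0.178890 = 0.794120
The strong preparation-present share is 0.89×0.201 = 0.178890.
P(strong preparation | high score, easy paper, lucky question selection) = 0.178890 / 0.794120 ≈ 0.225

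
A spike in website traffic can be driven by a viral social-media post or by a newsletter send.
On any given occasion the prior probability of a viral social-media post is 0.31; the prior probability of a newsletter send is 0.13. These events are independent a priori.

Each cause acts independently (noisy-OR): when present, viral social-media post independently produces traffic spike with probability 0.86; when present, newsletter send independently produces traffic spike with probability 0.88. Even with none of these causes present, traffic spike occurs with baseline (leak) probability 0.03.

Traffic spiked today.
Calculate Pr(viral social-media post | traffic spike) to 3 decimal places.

Pr(viral social-media post | traffic spike) ≈ 0.737

Under noisy-OR, P(traffic spike | causes) = 1 − (1−0.03)·∏(1−qᵢ) over the active causes.
Sum P(traffic spike|·) weighted by the priors over the 4 (viral social-media post, newsletter send) configurations:
  P(traffic spike) = 0.03×0.69×0.87 + 0.8836×0.69×0.13 + 0.8642×0.31×0.87 + 0.983704×0.31×0.13
        = 0.018009 + 0.079259 + 0.233075 + 0.039643 = 0.369986
Keeping only the viral social-media post-present terms gives 0.272718, so
  P(viral social-media post | traffic spike) = 0.272718 / 0.369986 ≈ 0.737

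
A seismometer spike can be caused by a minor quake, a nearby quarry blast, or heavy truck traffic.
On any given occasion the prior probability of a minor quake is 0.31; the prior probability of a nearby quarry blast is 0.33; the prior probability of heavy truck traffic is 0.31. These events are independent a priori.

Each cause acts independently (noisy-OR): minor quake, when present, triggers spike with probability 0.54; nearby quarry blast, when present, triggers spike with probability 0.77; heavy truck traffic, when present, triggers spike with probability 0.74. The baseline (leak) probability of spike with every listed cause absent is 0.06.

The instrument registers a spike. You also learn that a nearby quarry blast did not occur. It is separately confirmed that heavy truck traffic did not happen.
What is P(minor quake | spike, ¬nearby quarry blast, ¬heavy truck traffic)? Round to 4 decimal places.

P(minor quake | spike, ¬nearby quarry blast, ¬heavy truck traffic) ≈ 0.8095

Under noisy-OR, P(spike | causes) = 1 − (1−0.06)·∏(1−qᵢ) over the active causes.
Enumerate both values of minor quake and weight by the priors:
  P(spike | ¬nearby quarry blast, ¬heavy truck traffic) = 0.06×0.69 + 0.5676×0.31
        = 0.041400 + 0.175956 = 0.217356
The terms with minor quake present sum to 0.175956, so
  P(minor quake | spike, ¬nearby quarry blast, ¬heavy truck traffic) = 0.175956 / 0.217356 ≈ 0.8095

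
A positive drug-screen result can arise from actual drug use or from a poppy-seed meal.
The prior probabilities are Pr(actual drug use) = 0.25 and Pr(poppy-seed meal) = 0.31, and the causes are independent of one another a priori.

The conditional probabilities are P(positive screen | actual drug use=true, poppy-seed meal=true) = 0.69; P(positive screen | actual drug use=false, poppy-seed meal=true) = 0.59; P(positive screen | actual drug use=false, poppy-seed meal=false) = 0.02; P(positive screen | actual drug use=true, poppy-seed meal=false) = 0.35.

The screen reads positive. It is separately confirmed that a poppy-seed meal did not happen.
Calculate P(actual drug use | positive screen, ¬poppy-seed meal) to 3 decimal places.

P(actual drug use | positive screen, ¬poppy-seed meal) ≈ 0.854

Weight on actual drug use=true, given the evidence: 0.35*0.25 = 0.087500
The normalizing constant is 0.02*0.75 + 0.35*0.25 = 0.102500
P(actual drug use | positive screen, ¬poppy-seed meal) = 0.087500/0.102500 ≈ 0.854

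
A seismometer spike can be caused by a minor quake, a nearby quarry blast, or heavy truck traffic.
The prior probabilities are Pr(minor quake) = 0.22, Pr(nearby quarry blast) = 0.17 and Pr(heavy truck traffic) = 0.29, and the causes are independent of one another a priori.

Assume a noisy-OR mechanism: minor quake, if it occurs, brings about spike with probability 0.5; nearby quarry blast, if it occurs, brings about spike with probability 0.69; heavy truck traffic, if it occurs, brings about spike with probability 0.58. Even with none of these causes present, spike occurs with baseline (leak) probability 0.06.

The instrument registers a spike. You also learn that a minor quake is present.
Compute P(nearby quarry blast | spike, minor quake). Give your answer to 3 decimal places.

P(nearby quarry blast | spike, minor quake) ≈ 0.228

Under noisy-OR, P(spike | causes) = 1 − (1−0.06)·∏(1−qᵢ) over the active causes.
P(spike | minor quake) = 0.53·0.83·0.71 + 0.8026·0.83·0.29 + 0.8543·0.17·0.71 + 0.938806·0.17·0.29 = 0.312329 + 0.193186 + 0.103114 + 0.046283 = 0.654912
The nearby quarry blast-present share is 0.103114 + 0.046283 = 0.149397.
Hence the posterior is 0.149397/0.654912 ≈ 0.228.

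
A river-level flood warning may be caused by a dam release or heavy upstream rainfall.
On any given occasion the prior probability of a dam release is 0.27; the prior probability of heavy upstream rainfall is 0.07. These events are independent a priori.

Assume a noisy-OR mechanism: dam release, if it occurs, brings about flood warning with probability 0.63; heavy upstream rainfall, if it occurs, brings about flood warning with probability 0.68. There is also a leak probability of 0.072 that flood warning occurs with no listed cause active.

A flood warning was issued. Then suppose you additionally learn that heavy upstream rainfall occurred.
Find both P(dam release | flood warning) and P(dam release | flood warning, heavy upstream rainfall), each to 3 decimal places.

P(dam release | flood warning) ≈ 0.682; P(dam release | flood warning, heavy upstream rainfall) ≈ 0.319

Under noisy-OR, P(flood warning | causes) = 1 − (1−0.072)·∏(1−qᵢ) over the active causes.
For the numerator, keep only dam release=true terms: 0.164882 + 0.016823 = 0.181705
The normalizing constant is 0.072·0.73·0.93 + 0.70304·0.73·0.07 + 0.65664·0.27·0.93 + 0.890125·0.27·0.07 = 0.266511
Posterior = 0.181705 / 0.266511 ≈ 0.682

Now also conditioning on heavy upstream rainfall=true:
Weight on dam release=true, given the evidence: 0.890125·0.27 = 0.240334
Denominator P(flood warning | heavy upstream rainfall): 0.70304·0.73 + 0.890125·0.27 = 0.753553
Posterior = 0.240334 / 0.753553 ≈ 0.319
— heavy upstream rainfall explains away the evidence for dam release.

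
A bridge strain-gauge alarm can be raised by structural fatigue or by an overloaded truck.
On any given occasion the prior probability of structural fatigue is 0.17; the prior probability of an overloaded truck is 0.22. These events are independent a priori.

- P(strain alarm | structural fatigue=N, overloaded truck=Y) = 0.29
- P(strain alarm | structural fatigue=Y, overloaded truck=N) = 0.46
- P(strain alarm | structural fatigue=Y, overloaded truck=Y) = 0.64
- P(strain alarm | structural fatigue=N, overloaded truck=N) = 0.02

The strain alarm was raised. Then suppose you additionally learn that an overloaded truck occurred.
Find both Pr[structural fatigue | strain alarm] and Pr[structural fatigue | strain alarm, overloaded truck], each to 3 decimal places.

P(strain alarm) = 0.02·0.83·0.78 + 0.29·0.83·0.22 + 0.46·0.17·0.78 + 0.64·0.17·0.22 = 0.012948 + 0.052954 + 0.060996 + 0.023936 = 0.150834
Of this, 0.084932 comes from 0.060996 + 0.023936 (the structural fatigue=true cases).
P(structural fatigue | strain alarm) = 0.084932 / 0.150834 ≈ 0.563

With the extra evidence:
By total probability over both values of structural fatigue:
  P(strain alarm | overloaded truck) = 0.29·0.83 + 0.64·0.17
        = 0.240700 + 0.108800 = 0.349500
Keeping only the structural fatigue-present terms gives 0.108800, so
  P(structural fatigue | strain alarm, overloaded truck) = 0.108800 / 0.349500 ≈ 0.311

Pr[structural fatigue | strain alarm] ≈ 0.563; Pr[structural fatigue | strain alarm, overloaded truck] ≈ 0.311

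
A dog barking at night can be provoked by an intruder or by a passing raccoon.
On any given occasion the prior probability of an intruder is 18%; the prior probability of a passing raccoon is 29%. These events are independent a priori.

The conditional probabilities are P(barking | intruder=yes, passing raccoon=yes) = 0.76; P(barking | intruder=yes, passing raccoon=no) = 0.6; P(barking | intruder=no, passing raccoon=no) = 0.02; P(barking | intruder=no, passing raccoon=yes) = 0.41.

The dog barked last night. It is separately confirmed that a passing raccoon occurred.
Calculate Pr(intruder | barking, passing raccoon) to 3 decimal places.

Pr(intruder | barking, passing raccoon) ≈ 0.289

Numerator (weight on configurations with intruder): 0.76·0.18 = 0.136800
The normalizing constant is 0.41·0.82 + 0.76·0.18 = 0.473000
P(intruder | barking, passing raccoon) = 0.136800/0.473000 ≈ 0.289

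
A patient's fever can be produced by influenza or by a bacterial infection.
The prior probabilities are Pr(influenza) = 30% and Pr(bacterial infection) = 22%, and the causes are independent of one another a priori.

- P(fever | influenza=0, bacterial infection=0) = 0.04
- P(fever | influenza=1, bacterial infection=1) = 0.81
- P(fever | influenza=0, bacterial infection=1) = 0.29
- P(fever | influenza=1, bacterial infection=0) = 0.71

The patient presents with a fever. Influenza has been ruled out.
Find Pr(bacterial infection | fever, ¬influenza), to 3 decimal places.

Weight on bacterial infection=true, given the evidence: 0.29×0.22 = 0.063800
Denominator P(fever | ¬influenza): 0.04×0.78 + 0.29×0.22 = 0.095000
Posterior = 0.063800 / 0.095000 ≈ 0.672

Pr(bacterial infection | fever, ¬influenza) ≈ 0.672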